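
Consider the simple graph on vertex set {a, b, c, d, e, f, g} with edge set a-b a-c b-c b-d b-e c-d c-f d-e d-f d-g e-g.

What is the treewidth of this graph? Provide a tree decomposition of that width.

Treewidth 2.
One optimal decomposition is:
Bags: B1 = {b, d, e}  B2 = {b, c, d}  B3 = {a, b, c}  B4 = {d, e, g}  B5 = {c, d, f}
Tree: B1–B2, B2–B3, B1–B4, B2–B5

Each bag holds 3 vertices, so the decomposition has width 2, which upper-bounds the treewidth. On the other hand G contains the 3-clique {d, e, g}. A clique must lie in a single bag of any decomposition, so no decomposition can have width below 2. The upper and lower bounds meet at 2, so that is the treewidth.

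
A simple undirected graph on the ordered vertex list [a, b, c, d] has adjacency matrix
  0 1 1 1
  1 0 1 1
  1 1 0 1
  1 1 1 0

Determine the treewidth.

A width-3 tree decomposition is:
Bags: B1 = {a, b, c, d}
Tree: (single bag)
A single bag containing all 4 vertices is trivially a valid decomposition of width 3. On the other hand G contains the 4-clique {a, b, c, d}. A clique must lie in a single bag of any decomposition, so no decomposition can have width below 3. Combining the bounds, tw(G) = 3.

3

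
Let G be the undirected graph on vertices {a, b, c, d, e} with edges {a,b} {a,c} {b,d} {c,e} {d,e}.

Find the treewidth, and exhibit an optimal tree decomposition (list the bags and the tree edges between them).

Each bag holds 3 vertices, so the decomposition has width 2, which upper-bounds the treewidth. Since d–b–a–c–e–d is a cycle in G, G is not acyclic. Forests are exactly the graphs of treewidth ≤ 1, so tw(G) ≥ 2. The upper and lower bounds meet at 2, so that is the treewidth.

Treewidth 2.
One optimal decomposition is:
Bags: B1 = {a, b, d}  B2 = {a, c, d}  B3 = {c, d, e}
Tree: B1–B2, B2–B3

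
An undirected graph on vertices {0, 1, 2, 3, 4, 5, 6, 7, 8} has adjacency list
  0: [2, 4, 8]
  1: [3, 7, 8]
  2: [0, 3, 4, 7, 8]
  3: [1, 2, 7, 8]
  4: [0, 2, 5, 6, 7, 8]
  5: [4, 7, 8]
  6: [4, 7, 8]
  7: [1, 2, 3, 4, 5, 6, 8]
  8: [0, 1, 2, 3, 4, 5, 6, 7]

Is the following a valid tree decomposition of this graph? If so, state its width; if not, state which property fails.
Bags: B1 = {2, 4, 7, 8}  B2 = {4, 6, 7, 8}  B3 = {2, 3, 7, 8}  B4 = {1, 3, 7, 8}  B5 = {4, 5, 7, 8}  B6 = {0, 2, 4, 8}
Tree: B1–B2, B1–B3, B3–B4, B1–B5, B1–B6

Yes; width 3.

Checking the three conditions: (i) the bags cover all of {0, 1, 2, 3, 4, 5, 6, 7, 8}; (ii) for each edge, some bag contains both endpoints; (iii) the bags containing any fixed vertex form a subtree. All hold, so the decomposition is valid with width 4 − 1 = 3.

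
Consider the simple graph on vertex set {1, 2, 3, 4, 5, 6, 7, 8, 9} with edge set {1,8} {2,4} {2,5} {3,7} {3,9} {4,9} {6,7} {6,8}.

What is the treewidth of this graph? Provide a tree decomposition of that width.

Every bag has size at most 2, so the width is 2 − 1 = 1 and tw(G) ≤ 1. Since G has at least one edge (e.g. 1–8), it is not an edgeless graph, so tw(G) ≥ 1. Combining the bounds, tw(G) = 1.

Treewidth 1.
Bags: B1 = {1, 8}  B2 = {6, 8}  B3 = {6, 7}  B4 = {3, 7}  B5 = {3, 9}  B6 = {4, 9}  B7 = {2, 4}  B8 = {2, 5}
Tree: B1–B2, B2–B3, B3–B4, B4–B5, B5–B6, B6–B7, B7–B8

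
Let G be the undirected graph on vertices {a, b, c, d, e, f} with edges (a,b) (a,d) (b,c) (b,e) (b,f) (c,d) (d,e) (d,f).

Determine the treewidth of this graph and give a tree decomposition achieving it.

The largest bag has 3 vertices, giving width 2; this decomposition certifies tw(G) ≤ 2. The edges e–b–c–d–e form a cycle, so G is not a tree and its treewidth is at least 2. Therefore the treewidth is 2.

Treewidth 2.
One such decomposition:
Bags: B1 = {b, d, e}  B2 = {b, c, d}  B3 = {a, b, d}  B4 = {b, d, f}
Tree: B1–B2, B2–B3, B3–B4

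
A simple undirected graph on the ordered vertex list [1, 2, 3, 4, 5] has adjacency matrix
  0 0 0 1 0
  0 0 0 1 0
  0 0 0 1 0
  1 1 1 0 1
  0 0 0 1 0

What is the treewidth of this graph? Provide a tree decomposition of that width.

Each bag holds 2 vertices, so the decomposition has width 1, which upper-bounds the treewidth. G has an edge, so its treewidth is at least 1. Combining the bounds, tw(G) = 1.

Treewidth 1.
One optimal decomposition is:
Bags: B1 = {2, 4}  B2 = {3, 4}  B3 = {1, 4}  B4 = {4, 5}
Tree: B1–B2, B1–B3, B1–B4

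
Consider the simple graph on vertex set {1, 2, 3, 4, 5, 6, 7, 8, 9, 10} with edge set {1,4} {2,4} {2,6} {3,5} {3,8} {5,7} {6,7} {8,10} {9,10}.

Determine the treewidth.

A width-1 tree decomposition is:
Bags: B1 = {1, 4}  B2 = {2, 4}  B3 = {2, 6}  B4 = {6, 7}  B5 = {5, 7}  B6 = {3, 5}  B7 = {3, 8}  B8 = {8, 10}  B9 = {9, 10}
Tree: B1–B2, B2–B3, B3–B4, B4–B5, B5–B6, B6–B7, B7–B8, B8–B9
Each bag holds 2 vertices, so the decomposition has width 1, which upper-bounds the treewidth. Since G has at least one edge (e.g. 1–4), it is not an edgeless graph, so tw(G) ≥ 1. Therefore the treewidth is 1.

1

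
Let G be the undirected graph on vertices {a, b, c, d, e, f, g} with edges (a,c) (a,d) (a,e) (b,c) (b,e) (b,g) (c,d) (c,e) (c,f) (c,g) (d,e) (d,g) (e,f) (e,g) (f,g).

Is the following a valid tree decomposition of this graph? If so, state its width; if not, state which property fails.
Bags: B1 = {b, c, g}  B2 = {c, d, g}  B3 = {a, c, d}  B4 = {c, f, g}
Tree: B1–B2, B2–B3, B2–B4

No — vertex e appears in no bag.

A tree decomposition must satisfy three properties: every vertex lies in some bag; for every edge, both endpoints lie together in some bag; and for every vertex, the bags containing it form a connected subtree. Here vertex e appears in no bag, so the decomposition is invalid.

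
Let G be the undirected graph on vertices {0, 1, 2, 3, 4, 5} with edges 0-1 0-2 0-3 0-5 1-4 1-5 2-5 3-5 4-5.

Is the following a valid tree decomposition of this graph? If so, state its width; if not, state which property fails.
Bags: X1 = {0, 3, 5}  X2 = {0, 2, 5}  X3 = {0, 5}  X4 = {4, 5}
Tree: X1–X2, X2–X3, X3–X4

No — vertex 1 appears in no bag.

A tree decomposition must satisfy three properties: every vertex lies in some bag; for every edge, both endpoints lie together in some bag; and for every vertex, the bags containing it form a connected subtree. Here vertex 1 appears in no bag, so the decomposition is invalid.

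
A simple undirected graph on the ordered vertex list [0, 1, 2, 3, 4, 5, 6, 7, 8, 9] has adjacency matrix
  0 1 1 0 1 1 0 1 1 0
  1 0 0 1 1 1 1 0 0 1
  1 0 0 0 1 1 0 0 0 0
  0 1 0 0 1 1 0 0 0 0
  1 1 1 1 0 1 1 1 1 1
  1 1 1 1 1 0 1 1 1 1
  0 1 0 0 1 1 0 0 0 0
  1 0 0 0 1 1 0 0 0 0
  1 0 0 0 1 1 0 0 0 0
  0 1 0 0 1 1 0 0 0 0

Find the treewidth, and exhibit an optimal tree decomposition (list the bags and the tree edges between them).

Treewidth 3.
Bags: B1 = {0, 1, 4, 5}  B2 = {0, 4, 5, 8}  B3 = {1, 4, 5, 6}  B4 = {1, 4, 5, 9}  B5 = {0, 4, 5, 7}  B6 = {1, 3, 4, 5}  B7 = {0, 2, 4, 5}
Tree: B1–B2, B1–B3, B3–B4, B2–B5, B3–B6, B2–B7

Every bag has size at most 4, so the width is 4 − 1 = 3 and tw(G) ≤ 3. On the other hand G contains the 4-clique {0, 4, 5, 8}. A clique must lie in a single bag of any decomposition, so no decomposition can have width below 3. Therefore the treewidth is 3.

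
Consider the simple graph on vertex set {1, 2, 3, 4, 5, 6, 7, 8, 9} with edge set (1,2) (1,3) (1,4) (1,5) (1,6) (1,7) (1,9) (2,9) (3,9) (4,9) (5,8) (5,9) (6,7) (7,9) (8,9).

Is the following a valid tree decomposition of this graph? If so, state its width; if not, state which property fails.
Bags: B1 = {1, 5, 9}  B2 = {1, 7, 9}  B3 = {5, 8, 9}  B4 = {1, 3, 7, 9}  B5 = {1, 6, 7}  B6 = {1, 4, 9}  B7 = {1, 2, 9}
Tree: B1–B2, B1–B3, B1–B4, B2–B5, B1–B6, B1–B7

No — bags containing vertex 7 are not connected in the tree.

A tree decomposition must satisfy three properties: every vertex lies in some bag; for every edge, both endpoints lie together in some bag; and for every vertex, the bags containing it form a connected subtree. Here bags containing vertex 7 are not connected in the tree, so the decomposition is invalid.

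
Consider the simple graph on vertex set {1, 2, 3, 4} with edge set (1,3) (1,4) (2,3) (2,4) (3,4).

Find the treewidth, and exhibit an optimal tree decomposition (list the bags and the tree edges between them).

Treewidth 2.
Bags: B1 = {2, 3, 4}  B2 = {1, 3, 4}
Tree: B1–B2

Each bag holds 3 vertices, so the decomposition has width 2, which upper-bounds the treewidth. On the other hand G contains the 3-clique {1, 3, 4}. A clique must lie in a single bag of any decomposition, so no decomposition can have width below 2. Combining the bounds, tw(G) = 2.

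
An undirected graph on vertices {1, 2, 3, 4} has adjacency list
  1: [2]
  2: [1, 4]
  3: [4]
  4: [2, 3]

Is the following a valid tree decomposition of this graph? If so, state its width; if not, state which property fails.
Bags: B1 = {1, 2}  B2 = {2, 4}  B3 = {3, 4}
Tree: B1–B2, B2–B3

Vertex coverage: the bags together contain {1, 2, 3, 4}, the full vertex set. Edge coverage: each edge of G has both endpoints in at least one bag. Running intersection: for every vertex, the bags containing it form a connected subtree. All three properties hold, so this is a valid tree decomposition of width max|bag| − 1 = 1, and hence tw(G) ≤ 1.

Yes; width 1.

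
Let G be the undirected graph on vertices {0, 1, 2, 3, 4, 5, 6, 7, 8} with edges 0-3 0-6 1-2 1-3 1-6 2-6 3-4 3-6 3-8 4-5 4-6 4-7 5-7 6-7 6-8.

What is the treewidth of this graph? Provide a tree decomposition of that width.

Treewidth 2.
Bags: B1 = {4, 6, 7}  B2 = {3, 4, 6}  B3 = {1, 3, 6}  B4 = {4, 5, 7}  B5 = {0, 3, 6}  B6 = {1, 2, 6}  B7 = {3, 6, 8}
Tree: B1–B2, B2–B3, B1–B4, B2–B5, B3–B6, B3–B7

The largest bag has 3 vertices, giving width 2; this decomposition certifies tw(G) ≤ 2. Conversely, {4, 5, 7} is a clique of size 3, and the vertices of any clique must share a bag in every tree decomposition; so some bag has ≥ 3 vertices and tw(G) ≥ 2. Hence tw(G) = 2 exactly.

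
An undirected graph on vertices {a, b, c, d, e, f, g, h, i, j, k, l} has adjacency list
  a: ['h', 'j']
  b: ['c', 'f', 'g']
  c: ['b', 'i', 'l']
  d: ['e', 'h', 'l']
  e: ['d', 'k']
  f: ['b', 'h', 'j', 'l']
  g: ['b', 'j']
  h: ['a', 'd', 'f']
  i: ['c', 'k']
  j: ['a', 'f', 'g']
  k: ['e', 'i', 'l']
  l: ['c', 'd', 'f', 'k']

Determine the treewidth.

3

A width-3 tree decomposition is:
Bags: B1 = {a, g, h, j}  B2 = {f, g, h, j}  B3 = {b, f, g, h}  B4 = {b, d, f, h}  B5 = {b, d, f, l}  B6 = {b, c, d, l}  B7 = {c, d, e, l}  B8 = {c, e, k, l}  B9 = {c, e, i, k}
Tree: B1–B2, B2–B3, B3–B4, B4–B5, B5–B6, B6–B7, B7–B8, B8–B9
The largest bag has 4 vertices, giving width 3; this decomposition certifies tw(G) ≤ 3. For the lower bound: the 4 vertex sets {a,g,j}, {h}, {f}, {b,c,d,l} are disjoint, each induces a connected subgraph, and every pair is joined by at least one edge of G. Contracting each set to a single vertex therefore yields K_{4} as a minor, and since treewidth is minor-monotone, tw(G) ≥ tw(K_{4}) = 3. Hence tw(G) = 3 exactly.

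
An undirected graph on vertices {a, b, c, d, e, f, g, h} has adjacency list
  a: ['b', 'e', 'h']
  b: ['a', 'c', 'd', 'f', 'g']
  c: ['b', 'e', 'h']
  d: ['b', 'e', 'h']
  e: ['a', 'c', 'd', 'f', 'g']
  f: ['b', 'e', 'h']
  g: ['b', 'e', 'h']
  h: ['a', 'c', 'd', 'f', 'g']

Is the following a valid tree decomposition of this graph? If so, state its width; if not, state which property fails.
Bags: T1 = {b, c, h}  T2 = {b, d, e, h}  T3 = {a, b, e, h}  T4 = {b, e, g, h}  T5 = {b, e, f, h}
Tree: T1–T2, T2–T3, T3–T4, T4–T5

A tree decomposition must satisfy three properties: every vertex lies in some bag; for every edge, both endpoints lie together in some bag; and for every vertex, the bags containing it form a connected subtree. Here edge (e,c) lies in no bag, so the decomposition is invalid.

No — edge (e,c) lies in no bag.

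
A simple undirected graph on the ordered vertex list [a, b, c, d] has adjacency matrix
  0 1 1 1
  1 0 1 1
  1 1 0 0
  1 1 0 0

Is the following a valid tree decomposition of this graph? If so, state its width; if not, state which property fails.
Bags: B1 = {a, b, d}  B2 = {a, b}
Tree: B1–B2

A tree decomposition must satisfy three properties: every vertex lies in some bag; for every edge, both endpoints lie together in some bag; and for every vertex, the bags containing it form a connected subtree. Here vertex c appears in no bag, so the decomposition is invalid.

No — vertex c appears in no bag.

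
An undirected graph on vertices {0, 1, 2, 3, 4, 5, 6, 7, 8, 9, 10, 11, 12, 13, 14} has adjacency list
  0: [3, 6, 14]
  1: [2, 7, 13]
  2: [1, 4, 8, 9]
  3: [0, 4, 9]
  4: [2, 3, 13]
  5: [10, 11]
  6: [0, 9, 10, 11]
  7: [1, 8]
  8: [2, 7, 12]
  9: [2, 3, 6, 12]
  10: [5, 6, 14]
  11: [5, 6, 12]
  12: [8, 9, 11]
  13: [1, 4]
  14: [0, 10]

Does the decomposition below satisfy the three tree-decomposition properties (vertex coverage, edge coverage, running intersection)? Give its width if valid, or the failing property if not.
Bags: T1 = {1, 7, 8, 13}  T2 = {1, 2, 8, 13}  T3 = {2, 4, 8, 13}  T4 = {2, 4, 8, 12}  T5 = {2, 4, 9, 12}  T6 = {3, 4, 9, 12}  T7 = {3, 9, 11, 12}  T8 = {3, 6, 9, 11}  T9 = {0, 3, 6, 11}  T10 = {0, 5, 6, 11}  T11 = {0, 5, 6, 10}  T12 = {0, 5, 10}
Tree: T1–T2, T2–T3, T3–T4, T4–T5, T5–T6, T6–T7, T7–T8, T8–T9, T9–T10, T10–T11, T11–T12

A tree decomposition must satisfy three properties: every vertex lies in some bag; for every edge, both endpoints lie together in some bag; and for every vertex, the bags containing it form a connected subtree. Here vertex 14 appears in no bag, so the decomposition is invalid.

No — vertex 14 appears in no bag.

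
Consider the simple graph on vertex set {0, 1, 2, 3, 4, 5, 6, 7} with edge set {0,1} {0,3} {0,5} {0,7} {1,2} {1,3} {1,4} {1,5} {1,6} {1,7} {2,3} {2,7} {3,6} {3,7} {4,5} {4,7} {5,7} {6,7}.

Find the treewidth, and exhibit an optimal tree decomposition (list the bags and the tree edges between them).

Treewidth 3.
One optimal decomposition is:
Bags: B1 = {0, 1, 3, 7}  B2 = {1, 3, 6, 7}  B3 = {0, 1, 5, 7}  B4 = {1, 4, 5, 7}  B5 = {1, 2, 3, 7}
Tree: B1–B2, B1–B3, B3–B4, B2–B5

Every bag has size at most 4, so the width is 4 − 1 = 3 and tw(G) ≤ 3. On the other hand G contains the 4-clique {0, 1, 3, 7}. A clique must lie in a single bag of any decomposition, so no decomposition can have width below 3. The upper and lower bounds meet at 3, so that is the treewidth.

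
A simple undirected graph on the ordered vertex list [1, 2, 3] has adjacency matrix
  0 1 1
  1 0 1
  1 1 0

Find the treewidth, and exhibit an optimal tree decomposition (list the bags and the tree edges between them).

Treewidth 2.
One such decomposition:
Bags: B1 = {1, 2, 3}
Tree: (single bag)

A single bag containing all 3 vertices is trivially a valid decomposition of width 2. On the other hand G contains the 3-clique {1, 2, 3}. A clique must lie in a single bag of any decomposition, so no decomposition can have width below 2. Therefore the treewidth is 2.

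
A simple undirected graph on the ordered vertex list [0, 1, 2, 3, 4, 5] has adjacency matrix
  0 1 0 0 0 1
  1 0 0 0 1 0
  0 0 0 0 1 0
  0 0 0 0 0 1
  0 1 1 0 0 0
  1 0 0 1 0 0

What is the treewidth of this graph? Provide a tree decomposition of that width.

The largest bag has 2 vertices, giving width 1; this decomposition certifies tw(G) ≤ 1. Since G has at least one edge (e.g. 3–5), it is not an edgeless graph, so tw(G) ≥ 1. The upper and lower bounds meet at 1, so that is the treewidth.

Treewidth 1.
One such decomposition:
Bags: B1 = {3, 5}  B2 = {0, 5}  B3 = {0, 1}  B4 = {1, 4}  B5 = {2, 4}
Tree: B1–B2, B2–B3, B3–B4, B4–B5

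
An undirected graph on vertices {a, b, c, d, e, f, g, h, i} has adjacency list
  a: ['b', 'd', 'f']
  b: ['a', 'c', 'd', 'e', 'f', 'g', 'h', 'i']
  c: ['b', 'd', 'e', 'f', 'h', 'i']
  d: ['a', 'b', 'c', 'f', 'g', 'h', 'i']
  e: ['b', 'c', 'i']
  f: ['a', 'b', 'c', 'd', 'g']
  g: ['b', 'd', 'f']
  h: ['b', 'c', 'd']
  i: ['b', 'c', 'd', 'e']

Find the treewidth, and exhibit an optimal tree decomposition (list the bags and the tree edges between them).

Each bag holds 4 vertices, so the decomposition has width 3, which upper-bounds the treewidth. On the other hand G contains the 4-clique {b, c, d, h}. A clique must lie in a single bag of any decomposition, so no decomposition can have width below 3. Therefore the treewidth is 3.

Treewidth 3.
One such decomposition:
Bags: B1 = {b, c, d, f}  B2 = {b, c, d, i}  B3 = {b, d, f, g}  B4 = {a, b, d, f}  B5 = {b, c, e, i}  B6 = {b, c, d, h}
Tree: B1–B2, B1–B3, B1–B4, B2–B5, B1–B6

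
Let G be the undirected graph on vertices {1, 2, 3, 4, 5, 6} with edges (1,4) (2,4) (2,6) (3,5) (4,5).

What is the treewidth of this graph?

A width-1 tree decomposition is:
Bags: B1 = {2, 4}  B2 = {4, 5}  B3 = {3, 5}  B4 = {1, 4}  B5 = {2, 6}
Tree: B1–B2, B2–B3, B1–B4, B1–B5
The largest bag has 2 vertices, giving width 1; this decomposition certifies tw(G) ≤ 1. Since G has at least one edge (e.g. 2–4), it is not an edgeless graph, so tw(G) ≥ 1. Combining the bounds, tw(G) = 1.

1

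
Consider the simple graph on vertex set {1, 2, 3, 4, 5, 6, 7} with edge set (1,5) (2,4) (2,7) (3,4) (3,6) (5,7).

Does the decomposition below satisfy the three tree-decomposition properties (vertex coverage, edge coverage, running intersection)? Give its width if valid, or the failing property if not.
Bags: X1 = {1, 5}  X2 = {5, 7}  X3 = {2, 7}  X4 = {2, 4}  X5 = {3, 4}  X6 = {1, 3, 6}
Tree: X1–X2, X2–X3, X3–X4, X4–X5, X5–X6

A tree decomposition must satisfy three properties: every vertex lies in some bag; for every edge, both endpoints lie together in some bag; and for every vertex, the bags containing it form a connected subtree. Here bags containing vertex 1 are not connected in the tree, so the decomposition is invalid.

No — bags containing vertex 1 are not connected in the tree.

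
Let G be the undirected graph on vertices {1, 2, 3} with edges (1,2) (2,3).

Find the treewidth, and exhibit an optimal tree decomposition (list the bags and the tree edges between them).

Treewidth 1.
One such decomposition:
Bags: B1 = {1, 2}  B2 = {2, 3}
Tree: B1–B2

The largest bag has 2 vertices, giving width 1; this decomposition certifies tw(G) ≤ 1. Any graph with an edge has treewidth ≥ 1, and G has the edge 1–2. The upper and lower bounds meet at 1, so that is the treewidth.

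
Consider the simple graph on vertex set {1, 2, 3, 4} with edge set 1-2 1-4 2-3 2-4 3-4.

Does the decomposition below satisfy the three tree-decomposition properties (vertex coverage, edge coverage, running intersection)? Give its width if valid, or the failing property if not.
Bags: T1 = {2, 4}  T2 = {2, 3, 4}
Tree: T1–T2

A tree decomposition must satisfy three properties: every vertex lies in some bag; for every edge, both endpoints lie together in some bag; and for every vertex, the bags containing it form a connected subtree. Here vertex 1 appears in no bag, so the decomposition is invalid.

No — vertex 1 appears in no bag.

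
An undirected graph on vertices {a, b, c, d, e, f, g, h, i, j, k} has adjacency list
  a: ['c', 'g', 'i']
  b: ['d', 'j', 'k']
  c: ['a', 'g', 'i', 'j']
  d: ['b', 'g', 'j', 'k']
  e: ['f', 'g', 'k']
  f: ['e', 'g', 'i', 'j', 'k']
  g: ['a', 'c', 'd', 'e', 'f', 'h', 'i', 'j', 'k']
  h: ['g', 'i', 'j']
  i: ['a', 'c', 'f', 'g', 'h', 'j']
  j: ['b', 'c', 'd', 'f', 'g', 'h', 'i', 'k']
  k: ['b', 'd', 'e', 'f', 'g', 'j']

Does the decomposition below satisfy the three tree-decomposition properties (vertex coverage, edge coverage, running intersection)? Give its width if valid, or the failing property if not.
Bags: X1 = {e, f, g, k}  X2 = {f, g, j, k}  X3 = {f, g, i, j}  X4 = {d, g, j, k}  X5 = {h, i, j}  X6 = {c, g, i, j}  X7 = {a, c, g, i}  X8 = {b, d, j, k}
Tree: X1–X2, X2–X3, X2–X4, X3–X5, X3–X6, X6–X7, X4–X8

No — edge (g,h) lies in no bag.

A tree decomposition must satisfy three properties: every vertex lies in some bag; for every edge, both endpoints lie together in some bag; and for every vertex, the bags containing it form a connected subtree. Here edge (g,h) lies in no bag, so the decomposition is invalid.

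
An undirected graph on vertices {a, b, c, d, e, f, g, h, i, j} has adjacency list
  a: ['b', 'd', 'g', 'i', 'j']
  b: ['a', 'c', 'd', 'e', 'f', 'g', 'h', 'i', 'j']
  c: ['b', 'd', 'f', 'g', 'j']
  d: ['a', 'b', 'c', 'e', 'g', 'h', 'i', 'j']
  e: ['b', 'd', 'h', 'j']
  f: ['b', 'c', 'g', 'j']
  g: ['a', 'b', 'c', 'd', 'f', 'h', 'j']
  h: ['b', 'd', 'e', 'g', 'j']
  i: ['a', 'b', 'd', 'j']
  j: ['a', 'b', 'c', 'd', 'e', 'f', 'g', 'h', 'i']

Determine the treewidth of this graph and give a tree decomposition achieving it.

The largest bag has 5 vertices, giving width 4; this decomposition certifies tw(G) ≤ 4. For the lower bound, the 5 vertices {b, d, g, h, j} are pairwise adjacent, and any tree decomposition puts a clique entirely inside one bag — forcing width ≥ 4. Combining the bounds, tw(G) = 4.

Treewidth 4.
Bags: B1 = {b, d, g, h, j}  B2 = {b, c, d, g, j}  B3 = {b, c, f, g, j}  B4 = {a, b, d, g, j}  B5 = {b, d, e, h, j}  B6 = {a, b, d, i, j}
Tree: B1–B2, B2–B3, B1–B4, B1–B5, B4–B6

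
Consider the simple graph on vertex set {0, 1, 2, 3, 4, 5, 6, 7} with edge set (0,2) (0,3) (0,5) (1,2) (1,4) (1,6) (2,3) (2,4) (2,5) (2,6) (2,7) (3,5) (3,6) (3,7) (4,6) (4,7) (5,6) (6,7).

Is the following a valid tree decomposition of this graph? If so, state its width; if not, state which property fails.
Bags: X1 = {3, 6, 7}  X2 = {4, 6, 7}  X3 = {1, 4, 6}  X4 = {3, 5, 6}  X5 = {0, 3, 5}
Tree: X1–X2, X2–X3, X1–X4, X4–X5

A tree decomposition must satisfy three properties: every vertex lies in some bag; for every edge, both endpoints lie together in some bag; and for every vertex, the bags containing it form a connected subtree. Here vertex 2 appears in no bag, so the decomposition is invalid.

No — vertex 2 appears in no bag.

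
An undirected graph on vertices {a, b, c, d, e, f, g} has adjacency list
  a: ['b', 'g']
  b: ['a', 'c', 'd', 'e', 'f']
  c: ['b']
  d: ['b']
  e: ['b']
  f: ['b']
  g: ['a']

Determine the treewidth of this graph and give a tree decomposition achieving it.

Every bag has size at most 2, so the width is 2 − 1 = 1 and tw(G) ≤ 1. Since G has at least one edge (e.g. a–b), it is not an edgeless graph, so tw(G) ≥ 1. The upper and lower bounds meet at 1, so that is the treewidth.

Treewidth 1.
One such decomposition:
Bags: B1 = {a, b}  B2 = {b, c}  B3 = {b, d}  B4 = {a, g}  B5 = {b, e}  B6 = {b, f}
Tree: B1–B2, B2–B3, B1–B4, B1–B5, B2–B6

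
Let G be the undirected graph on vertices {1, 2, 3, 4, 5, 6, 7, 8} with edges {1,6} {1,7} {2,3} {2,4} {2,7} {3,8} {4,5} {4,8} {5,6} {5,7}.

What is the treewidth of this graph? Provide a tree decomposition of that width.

Every bag has size at most 3, so the width is 3 − 1 = 2 and tw(G) ≤ 2. For the lower bound, G contains the cycle 1–6–5–7–1, so G is not a forest; only forests have treewidth ≤ 1, hence tw(G) ≥ 2. The upper and lower bounds meet at 2, so that is the treewidth.

Treewidth 2.
One such decomposition:
Bags: B1 = {1, 6, 7}  B2 = {5, 6, 7}  B3 = {2, 5, 7}  B4 = {2, 4, 5}  B5 = {2, 3, 4}  B6 = {3, 4, 8}
Tree: B1–B2, B2–B3, B3–B4, B4–B5, B5–B6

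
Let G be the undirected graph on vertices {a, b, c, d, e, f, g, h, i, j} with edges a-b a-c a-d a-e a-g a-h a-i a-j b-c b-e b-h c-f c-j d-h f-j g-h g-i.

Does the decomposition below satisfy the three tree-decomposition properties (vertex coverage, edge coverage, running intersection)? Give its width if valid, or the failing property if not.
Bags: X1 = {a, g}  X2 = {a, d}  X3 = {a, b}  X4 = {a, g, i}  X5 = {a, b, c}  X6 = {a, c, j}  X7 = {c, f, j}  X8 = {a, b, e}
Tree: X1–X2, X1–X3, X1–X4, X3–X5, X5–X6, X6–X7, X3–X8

No — vertex h appears in no bag.

A tree decomposition must satisfy three properties: every vertex lies in some bag; for every edge, both endpoints lie together in some bag; and for every vertex, the bags containing it form a connected subtree. Here vertex h appears in no bag, so the decomposition is invalid.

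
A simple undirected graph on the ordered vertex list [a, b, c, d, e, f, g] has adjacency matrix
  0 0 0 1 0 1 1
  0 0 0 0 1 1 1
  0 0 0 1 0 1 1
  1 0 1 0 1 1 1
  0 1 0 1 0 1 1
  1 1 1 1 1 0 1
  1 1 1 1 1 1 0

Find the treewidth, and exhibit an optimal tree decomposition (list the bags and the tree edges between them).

Every bag has size at most 4, so the width is 4 − 1 = 3 and tw(G) ≤ 3. Conversely, {d, e, f, g} is a clique of size 4, and the vertices of any clique must share a bag in every tree decomposition; so some bag has ≥ 4 vertices and tw(G) ≥ 3. Hence tw(G) = 3 exactly.

Treewidth 3.
Bags: B1 = {d, e, f, g}  B2 = {c, d, f, g}  B3 = {a, d, f, g}  B4 = {b, e, f, g}
Tree: B1–B2, B1–B3, B1–B4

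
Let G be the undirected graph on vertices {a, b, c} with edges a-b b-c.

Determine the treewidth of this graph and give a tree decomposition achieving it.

Treewidth 1.
Bags: B1 = {a, b}  B2 = {b, c}
Tree: B1–B2

Each bag holds 2 vertices, so the decomposition has width 1, which upper-bounds the treewidth. G has an edge, so its treewidth is at least 1. Combining the bounds, tw(G) = 1.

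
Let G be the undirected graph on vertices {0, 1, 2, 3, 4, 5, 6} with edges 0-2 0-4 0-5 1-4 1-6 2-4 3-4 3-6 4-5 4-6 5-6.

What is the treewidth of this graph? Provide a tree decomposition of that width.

Treewidth 2.
One optimal decomposition is:
Bags: B1 = {3, 4, 6}  B2 = {4, 5, 6}  B3 = {0, 4, 5}  B4 = {0, 2, 4}  B5 = {1, 4, 6}
Tree: B1–B2, B2–B3, B3–B4, B2–B5

Each bag holds 3 vertices, so the decomposition has width 2, which upper-bounds the treewidth. For the lower bound, the 3 vertices {0, 2, 4} are pairwise adjacent, and any tree decomposition puts a clique entirely inside one bag — forcing width ≥ 2. The upper and lower bounds meet at 2, so that is the treewidth.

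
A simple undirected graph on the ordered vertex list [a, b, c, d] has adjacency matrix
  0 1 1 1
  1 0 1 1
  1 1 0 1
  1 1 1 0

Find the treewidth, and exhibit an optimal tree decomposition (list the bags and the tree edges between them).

A single bag containing all 4 vertices is trivially a valid decomposition of width 3. Conversely, {a, b, c, d} is a clique of size 4, and the vertices of any clique must share a bag in every tree decomposition; so some bag has ≥ 4 vertices and tw(G) ≥ 3. Hence tw(G) = 3 exactly.

Treewidth 3.
One such decomposition:
Bags: B1 = {a, b, c, d}
Tree: (single bag)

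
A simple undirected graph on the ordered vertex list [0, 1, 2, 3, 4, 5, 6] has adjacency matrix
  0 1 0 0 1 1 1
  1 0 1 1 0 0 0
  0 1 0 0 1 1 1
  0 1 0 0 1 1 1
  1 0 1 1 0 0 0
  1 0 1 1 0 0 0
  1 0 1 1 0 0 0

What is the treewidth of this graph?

A width-3 tree decomposition is:
Bags: B1 = {0, 2, 3, 5}  B2 = {0, 1, 2, 3}  B3 = {0, 2, 3, 6}  B4 = {0, 2, 3, 4}
Tree: B1–B2, B2–B3, B3–B4
The largest bag has 4 vertices, giving width 3; this decomposition certifies tw(G) ≤ 3. For the lower bound: the 4 vertex sets {2,5}, {1,3}, {0}, {6} are disjoint, each induces a connected subgraph, and every pair is joined by at least one edge of G. Contracting each set to a single vertex therefore yields K_{4} as a minor, and since treewidth is minor-monotone, tw(G) ≥ tw(K_{4}) = 3. The upper and lower bounds meet at 3, so that is the treewidth.

3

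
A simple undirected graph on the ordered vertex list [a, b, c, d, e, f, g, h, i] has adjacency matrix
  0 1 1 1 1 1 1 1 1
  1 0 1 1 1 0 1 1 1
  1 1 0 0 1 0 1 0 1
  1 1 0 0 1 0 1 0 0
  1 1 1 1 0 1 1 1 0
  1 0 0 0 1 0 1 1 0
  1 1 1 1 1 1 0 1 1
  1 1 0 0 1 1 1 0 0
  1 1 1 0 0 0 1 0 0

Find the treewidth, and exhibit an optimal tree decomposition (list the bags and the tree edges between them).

Treewidth 4.
One optimal decomposition is:
Bags: B1 = {a, b, e, g, h}  B2 = {a, e, f, g, h}  B3 = {a, b, c, e, g}  B4 = {a, b, c, g, i}  B5 = {a, b, d, e, g}
Tree: B1–B2, B1–B3, B3–B4, B3–B5

Each bag holds 5 vertices, so the decomposition has width 4, which upper-bounds the treewidth. On the other hand G contains the 5-clique {a, e, f, g, h}. A clique must lie in a single bag of any decomposition, so no decomposition can have width below 4. Combining the bounds, tw(G) = 4.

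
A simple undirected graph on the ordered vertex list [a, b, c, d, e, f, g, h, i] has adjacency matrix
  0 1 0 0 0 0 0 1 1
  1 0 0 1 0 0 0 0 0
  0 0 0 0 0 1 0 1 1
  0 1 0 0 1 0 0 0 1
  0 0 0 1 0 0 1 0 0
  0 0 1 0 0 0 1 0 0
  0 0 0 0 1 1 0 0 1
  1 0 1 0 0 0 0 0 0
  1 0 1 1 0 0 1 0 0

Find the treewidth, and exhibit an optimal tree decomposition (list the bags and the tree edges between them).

Each bag holds 4 vertices, so the decomposition has width 3, which upper-bounds the treewidth. For the lower bound: the 4 vertex sets {e,f,g}, {c}, {i}, {a,b,d,h} are disjoint, each induces a connected subgraph, and every pair is joined by at least one edge of G. Contracting each set to a single vertex therefore yields K_{4} as a minor, and since treewidth is minor-monotone, tw(G) ≥ tw(K_{4}) = 3. Therefore the treewidth is 3.

Treewidth 3.
One such decomposition:
Bags: B1 = {c, e, f, g}  B2 = {c, e, g, i}  B3 = {c, d, e, i}  B4 = {c, d, h, i}  B5 = {a, d, h, i}  B6 = {a, b, d, h}
Tree: B1–B2, B2–B3, B3–B4, B4–B5, B5–B6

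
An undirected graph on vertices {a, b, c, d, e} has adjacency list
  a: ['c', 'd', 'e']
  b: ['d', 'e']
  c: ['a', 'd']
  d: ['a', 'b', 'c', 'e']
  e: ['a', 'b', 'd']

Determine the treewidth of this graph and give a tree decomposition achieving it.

Every bag has size at most 3, so the width is 3 − 1 = 2 and tw(G) ≤ 2. Conversely, {a, d, e} is a clique of size 3, and the vertices of any clique must share a bag in every tree decomposition; so some bag has ≥ 3 vertices and tw(G) ≥ 2. Therefore the treewidth is 2.

Treewidth 2.
One such decomposition:
Bags: B1 = {a, d, e}  B2 = {b, d, e}  B3 = {a, c, d}
Tree: B1–B2, B1–B3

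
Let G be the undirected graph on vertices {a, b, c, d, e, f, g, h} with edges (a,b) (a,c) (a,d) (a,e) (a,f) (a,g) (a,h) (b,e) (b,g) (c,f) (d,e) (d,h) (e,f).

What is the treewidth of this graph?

2

A width-2 tree decomposition is:
Bags: B1 = {a, b, e}  B2 = {a, d, e}  B3 = {a, d, h}  B4 = {a, e, f}  B5 = {a, b, g}  B6 = {a, c, f}
Tree: B1–B2, B2–B3, B2–B4, B1–B5, B4–B6
Each bag holds 3 vertices, so the decomposition has width 2, which upper-bounds the treewidth. For the lower bound, the 3 vertices {a, b, g} are pairwise adjacent, and any tree decomposition puts a clique entirely inside one bag — forcing width ≥ 2. Therefore the treewidth is 2.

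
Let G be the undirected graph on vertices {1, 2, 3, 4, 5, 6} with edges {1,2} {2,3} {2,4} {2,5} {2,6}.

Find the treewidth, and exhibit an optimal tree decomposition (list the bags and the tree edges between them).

The largest bag has 2 vertices, giving width 1; this decomposition certifies tw(G) ≤ 1. Since G has at least one edge (e.g. 2–1), it is not an edgeless graph, so tw(G) ≥ 1. Combining the bounds, tw(G) = 1.

Treewidth 1.
One such decomposition:
Bags: B1 = {1, 2}  B2 = {2, 4}  B3 = {2, 5}  B4 = {2, 3}  B5 = {2, 6}
Tree: B1–B2, B2–B3, B1–B4, B3–B5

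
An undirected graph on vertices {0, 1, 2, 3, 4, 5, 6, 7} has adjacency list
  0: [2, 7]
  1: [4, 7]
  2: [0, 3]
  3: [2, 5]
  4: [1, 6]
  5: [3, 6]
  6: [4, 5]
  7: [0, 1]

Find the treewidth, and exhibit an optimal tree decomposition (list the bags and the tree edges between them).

Treewidth 2.
Bags: B1 = {4, 5, 6}  B2 = {1, 4, 5}  B3 = {1, 5, 7}  B4 = {0, 5, 7}  B5 = {0, 2, 5}  B6 = {2, 3, 5}
Tree: B1–B2, B2–B3, B3–B4, B4–B5, B5–B6

Every bag has size at most 3, so the width is 3 − 1 = 2 and tw(G) ≤ 2. For the lower bound, G contains the cycle 5–6–4–1–7–0–2–3–5, so G is not a forest; only forests have treewidth ≤ 1, hence tw(G) ≥ 2. Therefore the treewidth is 2.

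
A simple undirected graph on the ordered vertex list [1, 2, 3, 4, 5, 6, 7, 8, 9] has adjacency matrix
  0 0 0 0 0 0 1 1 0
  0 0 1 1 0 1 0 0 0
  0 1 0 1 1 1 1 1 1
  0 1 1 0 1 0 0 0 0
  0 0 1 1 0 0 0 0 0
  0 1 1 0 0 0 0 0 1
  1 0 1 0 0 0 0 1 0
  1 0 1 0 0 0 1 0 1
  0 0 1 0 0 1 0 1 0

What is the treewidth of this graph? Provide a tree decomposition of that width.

Treewidth 2.
One such decomposition:
Bags: B1 = {3, 6, 9}  B2 = {2, 3, 6}  B3 = {3, 8, 9}  B4 = {3, 7, 8}  B5 = {2, 3, 4}  B6 = {3, 4, 5}  B7 = {1, 7, 8}
Tree: B1–B2, B1–B3, B3–B4, B2–B5, B5–B6, B4–B7

The largest bag has 3 vertices, giving width 2; this decomposition certifies tw(G) ≤ 2. For the lower bound, the 3 vertices {1, 7, 8} are pairwise adjacent, and any tree decomposition puts a clique entirely inside one bag — forcing width ≥ 2. Hence tw(G) = 2 exactly.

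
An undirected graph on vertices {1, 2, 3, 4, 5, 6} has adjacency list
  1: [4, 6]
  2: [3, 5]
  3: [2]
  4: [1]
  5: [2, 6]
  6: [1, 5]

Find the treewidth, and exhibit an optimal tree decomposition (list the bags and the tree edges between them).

Each bag holds 2 vertices, so the decomposition has width 1, which upper-bounds the treewidth. Any graph with an edge has treewidth ≥ 1, and G has the edge 6–5. Hence tw(G) = 1 exactly.

Treewidth 1.
One optimal decomposition is:
Bags: B1 = {5, 6}  B2 = {2, 5}  B3 = {1, 6}  B4 = {2, 3}  B5 = {1, 4}
Tree: B1–B2, B1–B3, B2–B4, B3–B5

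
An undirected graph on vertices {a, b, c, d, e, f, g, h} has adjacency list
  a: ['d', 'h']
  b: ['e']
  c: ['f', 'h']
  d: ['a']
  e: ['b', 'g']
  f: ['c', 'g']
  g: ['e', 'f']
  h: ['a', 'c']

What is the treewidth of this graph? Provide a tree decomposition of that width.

Treewidth 1.
One such decomposition:
Bags: B1 = {b, e}  B2 = {e, g}  B3 = {f, g}  B4 = {c, f}  B5 = {c, h}  B6 = {a, h}  B7 = {a, d}
Tree: B1–B2, B2–B3, B3–B4, B4–B5, B5–B6, B6–B7

The largest bag has 2 vertices, giving width 1; this decomposition certifies tw(G) ≤ 1. Since G has at least one edge (e.g. b–e), it is not an edgeless graph, so tw(G) ≥ 1. Therefore the treewidth is 1.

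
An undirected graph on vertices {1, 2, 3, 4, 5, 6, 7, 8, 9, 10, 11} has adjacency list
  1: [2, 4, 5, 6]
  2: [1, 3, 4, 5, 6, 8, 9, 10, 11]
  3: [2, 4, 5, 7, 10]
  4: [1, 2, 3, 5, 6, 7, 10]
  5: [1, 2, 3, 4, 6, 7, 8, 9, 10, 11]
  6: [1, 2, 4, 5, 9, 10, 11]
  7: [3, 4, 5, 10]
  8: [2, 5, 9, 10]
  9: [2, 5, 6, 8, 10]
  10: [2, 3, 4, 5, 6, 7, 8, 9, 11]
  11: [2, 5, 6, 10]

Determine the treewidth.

4

A width-4 tree decomposition is:
Bags: B1 = {2, 3, 4, 5, 10}  B2 = {2, 4, 5, 6, 10}  B3 = {1, 2, 4, 5, 6}  B4 = {2, 5, 6, 10, 11}  B5 = {3, 4, 5, 7, 10}  B6 = {2, 5, 6, 9, 10}  B7 = {2, 5, 8, 9, 10}
Tree: B1–B2, B2–B3, B2–B4, B1–B5, B2–B6, B6–B7
Each bag holds 5 vertices, so the decomposition has width 4, which upper-bounds the treewidth. For the lower bound, the 5 vertices {1, 2, 4, 5, 6} are pairwise adjacent, and any tree decomposition puts a clique entirely inside one bag — forcing width ≥ 4. The upper and lower bounds meet at 4, so that is the treewidth.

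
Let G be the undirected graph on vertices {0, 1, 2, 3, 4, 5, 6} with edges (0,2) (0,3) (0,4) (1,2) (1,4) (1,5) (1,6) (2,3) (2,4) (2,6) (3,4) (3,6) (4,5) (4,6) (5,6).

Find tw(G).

A width-3 tree decomposition is:
Bags: B1 = {1, 4, 5, 6}  B2 = {1, 2, 4, 6}  B3 = {2, 3, 4, 6}  B4 = {0, 2, 3, 4}
Tree: B1–B2, B2–B3, B3–B4
Each bag holds 4 vertices, so the decomposition has width 3, which upper-bounds the treewidth. For the lower bound, the 4 vertices {1, 2, 4, 6} are pairwise adjacent, and any tree decomposition puts a clique entirely inside one bag — forcing width ≥ 3. The upper and lower bounds meet at 3, so that is the treewidth.

3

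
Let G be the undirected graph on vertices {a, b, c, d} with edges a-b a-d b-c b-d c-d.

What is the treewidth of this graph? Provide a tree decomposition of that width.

Treewidth 2.
One optimal decomposition is:
Bags: B1 = {a, b, d}  B2 = {b, c, d}
Tree: B1–B2

Each bag holds 3 vertices, so the decomposition has width 2, which upper-bounds the treewidth. On the other hand G contains the 3-clique {b, c, d}. A clique must lie in a single bag of any decomposition, so no decomposition can have width below 2. Hence tw(G) = 2 exactly.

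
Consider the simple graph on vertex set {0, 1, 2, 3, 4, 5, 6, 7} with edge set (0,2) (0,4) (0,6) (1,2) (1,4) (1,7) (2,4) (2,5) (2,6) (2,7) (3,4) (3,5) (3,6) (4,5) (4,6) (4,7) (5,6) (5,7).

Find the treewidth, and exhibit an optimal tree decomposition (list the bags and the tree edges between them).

Treewidth 3.
Bags: B1 = {0, 2, 4, 6}  B2 = {2, 4, 5, 6}  B3 = {2, 4, 5, 7}  B4 = {1, 2, 4, 7}  B5 = {3, 4, 5, 6}
Tree: B1–B2, B2–B3, B3–B4, B2–B5

Every bag has size at most 4, so the width is 4 − 1 = 3 and tw(G) ≤ 3. Conversely, {0, 2, 4, 6} is a clique of size 4, and the vertices of any clique must share a bag in every tree decomposition; so some bag has ≥ 4 vertices and tw(G) ≥ 3. Therefore the treewidth is 3.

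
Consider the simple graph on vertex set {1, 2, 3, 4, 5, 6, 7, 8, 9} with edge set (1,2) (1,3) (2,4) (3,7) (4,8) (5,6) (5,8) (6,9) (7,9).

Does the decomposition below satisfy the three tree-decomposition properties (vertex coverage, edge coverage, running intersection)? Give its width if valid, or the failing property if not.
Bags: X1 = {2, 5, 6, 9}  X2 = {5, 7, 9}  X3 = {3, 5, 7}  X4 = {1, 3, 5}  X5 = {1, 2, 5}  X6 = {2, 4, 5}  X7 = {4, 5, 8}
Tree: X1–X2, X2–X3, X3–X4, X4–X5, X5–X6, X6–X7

A tree decomposition must satisfy three properties: every vertex lies in some bag; for every edge, both endpoints lie together in some bag; and for every vertex, the bags containing it form a connected subtree. Here bags containing vertex 2 are not connected in the tree, so the decomposition is invalid.

No — bags containing vertex 2 are not connected in the tree.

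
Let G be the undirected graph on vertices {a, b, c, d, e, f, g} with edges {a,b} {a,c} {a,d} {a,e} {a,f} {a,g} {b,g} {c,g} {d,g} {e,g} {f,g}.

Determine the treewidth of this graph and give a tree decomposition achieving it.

The largest bag has 3 vertices, giving width 2; this decomposition certifies tw(G) ≤ 2. On the other hand G contains the 3-clique {a, d, g}. A clique must lie in a single bag of any decomposition, so no decomposition can have width below 2. Therefore the treewidth is 2.

Treewidth 2.
One optimal decomposition is:
Bags: B1 = {a, f, g}  B2 = {a, c, g}  B3 = {a, e, g}  B4 = {a, d, g}  B5 = {a, b, g}
Tree: B1–B2, B1–B3, B1–B4, B3–B5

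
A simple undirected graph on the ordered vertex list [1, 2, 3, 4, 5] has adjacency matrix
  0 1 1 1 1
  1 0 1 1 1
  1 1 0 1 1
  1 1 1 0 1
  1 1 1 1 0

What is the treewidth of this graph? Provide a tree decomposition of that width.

With just one bag of size 5, the width is 5 − 1 = 4, so tw(G) ≤ 4. Conversely, {1, 2, 3, 4, 5} is a clique of size 5, and the vertices of any clique must share a bag in every tree decomposition; so some bag has ≥ 5 vertices and tw(G) ≥ 4. Combining the bounds, tw(G) = 4.

Treewidth 4.
One such decomposition:
Bags: B1 = {1, 2, 3, 4, 5}
Tree: (single bag)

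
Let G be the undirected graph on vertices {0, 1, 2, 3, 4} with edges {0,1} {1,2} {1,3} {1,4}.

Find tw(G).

A width-1 tree decomposition is:
Bags: B1 = {1, 2}  B2 = {0, 1}  B3 = {1, 3}  B4 = {1, 4}
Tree: B1–B2, B2–B3, B1–B4
Each bag holds 2 vertices, so the decomposition has width 1, which upper-bounds the treewidth. Any graph with an edge has treewidth ≥ 1, and G has the edge 1–2. Hence tw(G) = 1 exactly.

1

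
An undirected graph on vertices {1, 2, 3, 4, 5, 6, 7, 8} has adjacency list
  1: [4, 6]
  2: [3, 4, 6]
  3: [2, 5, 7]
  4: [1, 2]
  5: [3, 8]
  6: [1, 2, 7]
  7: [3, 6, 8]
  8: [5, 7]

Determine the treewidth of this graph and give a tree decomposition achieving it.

Treewidth 2.
One such decomposition:
Bags: B1 = {5, 7, 8}  B2 = {3, 5, 7}  B3 = {3, 6, 7}  B4 = {2, 3, 6}  B5 = {1, 2, 6}  B6 = {1, 2, 4}
Tree: B1–B2, B2–B3, B3–B4, B4–B5, B5–B6

The largest bag has 3 vertices, giving width 2; this decomposition certifies tw(G) ≤ 2. Since 8–5–3–7–8 is a cycle in G, G is not acyclic. Forests are exactly the graphs of treewidth ≤ 1, so tw(G) ≥ 2. Combining the bounds, tw(G) = 2.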